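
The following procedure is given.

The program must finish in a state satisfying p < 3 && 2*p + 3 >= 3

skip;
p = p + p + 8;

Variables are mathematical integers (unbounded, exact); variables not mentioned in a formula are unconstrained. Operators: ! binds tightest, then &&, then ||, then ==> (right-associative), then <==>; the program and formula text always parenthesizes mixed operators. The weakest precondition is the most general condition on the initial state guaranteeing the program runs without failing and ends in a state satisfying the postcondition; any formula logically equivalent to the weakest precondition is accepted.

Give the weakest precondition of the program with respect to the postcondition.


Working backward. After the program, the postcondition p < 3 && 2*p + 3 >= 3 must hold; in canonical form it is p < 3 && 2*p >= 0.
Before p := p + p + 8: 2*p < -5 && 4*p >= -16
Before skip: 2*p < -5 && 4*p >= -16
Answer: WP = 2*p < -5 && 4*p >= -16


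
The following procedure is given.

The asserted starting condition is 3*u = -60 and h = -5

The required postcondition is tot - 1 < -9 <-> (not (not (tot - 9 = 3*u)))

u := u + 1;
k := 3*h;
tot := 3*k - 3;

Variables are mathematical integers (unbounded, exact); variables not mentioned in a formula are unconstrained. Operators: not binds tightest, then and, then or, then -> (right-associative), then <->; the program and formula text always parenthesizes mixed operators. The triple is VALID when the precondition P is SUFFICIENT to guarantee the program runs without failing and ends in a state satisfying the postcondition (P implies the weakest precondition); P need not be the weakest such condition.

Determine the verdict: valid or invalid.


Working backward. After the program, the postcondition tot - 1 < -9 <-> (not (not (tot - 9 = 3*u))) must hold; in canonical form it is tot < -8 <-> tot = 3*u + 9.
Before tot := 3*k - 3: 3*k < -5 <-> 3*k = 3*u + 12
Before k := 3*h: 9*h < -5 <-> 9*h = 3*u + 12
Before u := u + 1: 9*h < -5 <-> 9*h = 3*u + 15
The weakest precondition is 9*h < -5 <-> 9*h = 3*u + 15.
Check whether 3*u = -60 and h = -5 implies it.
Every state satisfying the precondition satisfies the weakest precondition: the implication holds.
Answer: valid


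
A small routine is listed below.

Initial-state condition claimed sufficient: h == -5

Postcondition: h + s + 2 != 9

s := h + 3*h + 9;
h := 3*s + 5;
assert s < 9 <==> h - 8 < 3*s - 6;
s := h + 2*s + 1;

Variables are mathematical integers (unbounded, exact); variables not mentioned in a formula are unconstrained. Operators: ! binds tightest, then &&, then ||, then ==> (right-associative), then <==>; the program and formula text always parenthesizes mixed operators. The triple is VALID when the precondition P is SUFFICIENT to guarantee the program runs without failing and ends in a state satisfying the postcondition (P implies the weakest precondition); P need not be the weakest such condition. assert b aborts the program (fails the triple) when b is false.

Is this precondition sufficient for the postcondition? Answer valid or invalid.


Working backward. After the program, the postcondition h + s + 2 != 9 must hold; in canonical form it is h + s != 7.
Before s := h + 2*s + 1: 2*h + 2*s != 6
Before assert s < 9 <==> h - 8 < 3*s - 6: (s < 9 <==> h < 3*s + 2) && 2*h + 2*s != 6
Before h := 3*s + 5: (!(s < 9)) && 8*s != -4
Before s := h + 3*h + 9: (!(4*h < 0)) && 32*h != -76
The weakest precondition is (!(4*h < 0)) && 32*h != -76.
Check whether h == -5 implies it.
Countermodel: at the initial state h = -5, the precondition holds but the weakest precondition fails.
Answer: invalid


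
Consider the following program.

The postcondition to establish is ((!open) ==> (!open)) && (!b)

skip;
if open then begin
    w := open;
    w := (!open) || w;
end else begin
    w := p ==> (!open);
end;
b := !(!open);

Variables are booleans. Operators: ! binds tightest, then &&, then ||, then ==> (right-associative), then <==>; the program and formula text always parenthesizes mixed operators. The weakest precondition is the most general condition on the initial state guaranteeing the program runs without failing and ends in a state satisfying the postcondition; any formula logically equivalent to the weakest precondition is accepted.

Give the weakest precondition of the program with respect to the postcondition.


Working backward. After the program, the postcondition ((!open) ==> (!open)) && (!b) must hold; in canonical form it is !b.
Before b := !(!open): !open
Then branch requires !open; else branch requires !open.
Before the if: open ==> (!open)
Before skip: open ==> (!open)
Answer: WP = open ==> (!open)


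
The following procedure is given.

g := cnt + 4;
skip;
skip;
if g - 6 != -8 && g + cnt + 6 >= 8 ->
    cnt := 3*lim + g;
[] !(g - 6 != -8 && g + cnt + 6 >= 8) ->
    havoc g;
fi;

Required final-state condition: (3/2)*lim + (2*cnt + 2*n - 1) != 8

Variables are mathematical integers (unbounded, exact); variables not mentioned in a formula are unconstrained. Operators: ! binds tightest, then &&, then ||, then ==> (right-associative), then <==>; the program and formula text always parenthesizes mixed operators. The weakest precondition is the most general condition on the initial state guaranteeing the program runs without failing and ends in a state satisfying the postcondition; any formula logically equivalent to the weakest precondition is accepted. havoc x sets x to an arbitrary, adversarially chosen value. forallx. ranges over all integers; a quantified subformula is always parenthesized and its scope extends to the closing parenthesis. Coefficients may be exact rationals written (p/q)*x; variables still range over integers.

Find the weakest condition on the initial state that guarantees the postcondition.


Working backward. After the program, the postcondition (3/2)*lim + (2*cnt + 2*n - 1) != 8 must hold; in canonical form it is 2*cnt + (3/2)*lim + 2*n != 9.
Then branch requires 2*g + (15/2)*lim + 2*n != 9; else branch requires 2*cnt + (3/2)*lim + 2*n != 9.
Before the if: ((g != -2 && cnt + g >= 2) ==> 2*g + (15/2)*lim + 2*n != 9) && ((!(g != -2 && cnt + g >= 2)) ==> 2*cnt + (3/2)*lim + 2*n != 9)
Before skip: ((g != -2 && cnt + g >= 2) ==> 2*g + (15/2)*lim + 2*n != 9) && ((!(g != -2 && cnt + g >= 2)) ==> 2*cnt + (3/2)*lim + 2*n != 9)
Before skip: ((g != -2 && cnt + g >= 2) ==> 2*g + (15/2)*lim + 2*n != 9) && ((!(g != -2 && cnt + g >= 2)) ==> 2*cnt + (3/2)*lim + 2*n != 9)
Before g := cnt + 4: ((cnt != -6 && 2*cnt >= -2) ==> 2*cnt + (15/2)*lim + 2*n != 1) && ((!(cnt != -6 && 2*cnt >= -2)) ==> 2*cnt + (3/2)*lim + 2*n != 9)
Answer: WP = ((cnt != -6 && 2*cnt >= -2) ==> 2*cnt + (15/2)*lim + 2*n != 1) && ((!(cnt != -6 && 2*cnt >= -2)) ==> 2*cnt + (3/2)*lim + 2*n != 9)


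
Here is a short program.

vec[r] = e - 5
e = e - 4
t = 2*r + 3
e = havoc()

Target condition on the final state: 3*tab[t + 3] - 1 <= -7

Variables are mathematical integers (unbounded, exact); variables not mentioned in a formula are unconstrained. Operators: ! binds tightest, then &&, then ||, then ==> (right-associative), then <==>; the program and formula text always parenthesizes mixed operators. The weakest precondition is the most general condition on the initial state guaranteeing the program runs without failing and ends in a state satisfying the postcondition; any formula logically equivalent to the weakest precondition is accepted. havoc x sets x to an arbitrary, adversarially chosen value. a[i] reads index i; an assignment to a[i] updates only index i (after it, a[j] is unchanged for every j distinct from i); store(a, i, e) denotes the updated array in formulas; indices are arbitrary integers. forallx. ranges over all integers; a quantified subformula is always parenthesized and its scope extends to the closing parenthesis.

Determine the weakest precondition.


Working backward. After the program, the postcondition 3*tab[t + 3] - 1 <= -7 must hold; in canonical form it is 3*tab[t + 3] <= -6.
Before havoc e: 3*tab[t + 3] <= -6
Before t := 2*r + 3: 3*tab[2*r + 6] <= -6
Before e := e - 4: 3*tab[2*r + 6] <= -6
Before vec[r] := e - 5: 3*tab[2*r + 6] <= -6
Answer: WP = 3*tab[2*r + 6] <= -6


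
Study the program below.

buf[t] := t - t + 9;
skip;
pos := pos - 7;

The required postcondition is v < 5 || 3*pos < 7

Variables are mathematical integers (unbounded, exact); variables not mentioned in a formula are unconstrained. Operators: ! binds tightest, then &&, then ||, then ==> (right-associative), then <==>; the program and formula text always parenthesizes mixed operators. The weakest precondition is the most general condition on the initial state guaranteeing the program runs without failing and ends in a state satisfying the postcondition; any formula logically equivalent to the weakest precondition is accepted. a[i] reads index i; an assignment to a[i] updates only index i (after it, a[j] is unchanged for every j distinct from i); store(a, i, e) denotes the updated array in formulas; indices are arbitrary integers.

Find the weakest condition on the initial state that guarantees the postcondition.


Working backward. After the program, v < 5 || 3*pos < 7 must hold.
Before pos := pos - 7: v < 5 || 3*pos < 28
Before skip: v < 5 || 3*pos < 28
Before buf[t] := t - t + 9: v < 5 || 3*pos < 28
Answer: WP = v < 5 || 3*pos < 28


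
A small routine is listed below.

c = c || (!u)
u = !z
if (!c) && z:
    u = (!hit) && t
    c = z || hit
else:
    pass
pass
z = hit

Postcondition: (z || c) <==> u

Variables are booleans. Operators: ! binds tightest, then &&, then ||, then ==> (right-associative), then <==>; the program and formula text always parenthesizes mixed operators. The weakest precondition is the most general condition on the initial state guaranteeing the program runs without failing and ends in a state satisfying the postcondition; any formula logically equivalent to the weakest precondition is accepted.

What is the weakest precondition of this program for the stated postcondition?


Working backward. After the program, (z || c) <==> u must hold.
Before z := hit: (hit || c) <==> u
Before skip: (hit || c) <==> u
Then branch requires (hit || z) <==> ((!hit) && t); else branch requires (hit || c) <==> u.
Before the if: (((!c) && z) ==> ((hit || z) <==> ((!hit) && t))) && ((!((!c) && z)) ==> ((hit || c) <==> u))
Before u := !z: (((!c) && z) ==> ((hit || z) <==> ((!hit) && t))) && ((!((!c) && z)) ==> ((hit || c) <==> (!z)))
Before c := c || (!u): (((!(c || (!u))) && z) ==> ((hit || z) <==> ((!hit) && t))) && ((!((!(c || (!u))) && z)) ==> ((hit || c || (!u)) <==> (!z)))
Answer: WP = (((!(c || (!u))) && z) ==> ((hit || z) <==> ((!hit) && t))) && ((!((!(c || (!u))) && z)) ==> ((hit || c || (!u)) <==> (!z)))


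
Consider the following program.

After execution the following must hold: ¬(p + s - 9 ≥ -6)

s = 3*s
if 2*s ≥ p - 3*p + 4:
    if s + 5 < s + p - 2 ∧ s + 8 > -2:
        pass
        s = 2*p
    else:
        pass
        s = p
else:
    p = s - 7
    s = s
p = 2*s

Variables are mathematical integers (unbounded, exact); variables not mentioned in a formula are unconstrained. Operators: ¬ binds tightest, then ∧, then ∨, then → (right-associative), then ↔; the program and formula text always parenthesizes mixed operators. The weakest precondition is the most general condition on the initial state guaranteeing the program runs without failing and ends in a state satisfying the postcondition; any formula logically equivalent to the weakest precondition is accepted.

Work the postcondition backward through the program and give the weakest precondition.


Working backward. After the program, the postcondition ¬(p + s - 9 ≥ -6) must hold; in canonical form it is ¬(p + s ≥ 3).
Before p := 2*s: ¬(3*s ≥ 3)
Then branch requires ((p > 7 ∧ s > -10) → (¬(6*p ≥ 3))) ∧ ((¬(p > 7 ∧ s > -10)) → (¬(3*p ≥ 3))); else branch requires ¬(3*s ≥ 3).
Before the if: (2*p + 2*s ≥ 4 → (((p > 7 ∧ s > -10) → (¬(6*p ≥ 3))) ∧ ((¬(p > 7 ∧ s > -10)) → (¬(3*p ≥ 3))))) ∧ ((¬(2*p + 2*s ≥ 4)) → (¬(3*s ≥ 3)))
Before s := 3*s: (2*p + 6*s ≥ 4 → (((p > 7 ∧ 3*s > -10) → (¬(6*p ≥ 3))) ∧ ((¬(p > 7 ∧ 3*s > -10)) → (¬(3*p ≥ 3))))) ∧ ((¬(2*p + 6*s ≥ 4)) → (¬(9*s ≥ 3)))
Answer: WP = (2*p + 6*s ≥ 4 → (((p > 7 ∧ 3*s > -10) → (¬(6*p ≥ 3))) ∧ ((¬(p > 7 ∧ 3*s > -10)) → (¬(3*p ≥ 3))))) ∧ ((¬(2*p + 6*s ≥ 4)) → (¬(9*s ≥ 3)))


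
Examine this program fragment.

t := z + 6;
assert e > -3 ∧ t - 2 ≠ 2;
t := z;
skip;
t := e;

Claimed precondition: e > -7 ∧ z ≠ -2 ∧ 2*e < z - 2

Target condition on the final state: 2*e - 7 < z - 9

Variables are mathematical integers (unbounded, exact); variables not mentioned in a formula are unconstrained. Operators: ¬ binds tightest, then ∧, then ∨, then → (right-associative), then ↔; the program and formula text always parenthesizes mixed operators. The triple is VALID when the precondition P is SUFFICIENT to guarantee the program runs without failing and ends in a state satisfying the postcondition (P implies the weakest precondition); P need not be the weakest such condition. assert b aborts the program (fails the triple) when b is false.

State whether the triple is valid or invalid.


Working backward. After the program, the postcondition 2*e - 7 < z - 9 must hold; in canonical form it is 2*e < z - 2.
Before t := e: 2*e < z - 2
Before skip: 2*e < z - 2
Before t := z: 2*e < z - 2
Before assert e > -3 ∧ t - 2 ≠ 2: e > -3 ∧ t ≠ 4 ∧ 2*e < z - 2
Before t := z + 6: e > -3 ∧ z ≠ -2 ∧ 2*e < z - 2
The weakest precondition is e > -3 ∧ z ≠ -2 ∧ 2*e < z - 2.
Check whether e > -7 ∧ z ≠ -2 ∧ 2*e < z - 2 implies it.
Countermodel: at the initial state e = -3, z = -3, the precondition holds but the weakest precondition fails.
Answer: invalid


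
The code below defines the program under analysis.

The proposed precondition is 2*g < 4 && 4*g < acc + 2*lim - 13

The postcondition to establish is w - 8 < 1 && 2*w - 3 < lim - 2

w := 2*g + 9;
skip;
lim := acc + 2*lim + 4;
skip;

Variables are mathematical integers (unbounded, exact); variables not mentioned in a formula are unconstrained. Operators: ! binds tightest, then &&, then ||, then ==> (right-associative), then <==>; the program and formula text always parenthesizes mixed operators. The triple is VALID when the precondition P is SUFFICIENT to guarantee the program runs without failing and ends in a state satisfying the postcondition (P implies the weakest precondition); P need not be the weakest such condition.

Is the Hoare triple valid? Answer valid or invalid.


Working backward. After the program, the postcondition w - 8 < 1 && 2*w - 3 < lim - 2 must hold; in canonical form it is w < 9 && 2*w < lim + 1.
Before skip: w < 9 && 2*w < lim + 1
Before lim := acc + 2*lim + 4: w < 9 && 2*w < acc + 2*lim + 5
Before skip: w < 9 && 2*w < acc + 2*lim + 5
Before w := 2*g + 9: 2*g < 0 && 4*g < acc + 2*lim - 13
The weakest precondition is 2*g < 0 && 4*g < acc + 2*lim - 13.
Check whether 2*g < 4 && 4*g < acc + 2*lim - 13 implies it.
Countermodel: at the initial state acc = 14, g = 0, lim = 0, the precondition holds but the weakest precondition fails.
Answer: invalid


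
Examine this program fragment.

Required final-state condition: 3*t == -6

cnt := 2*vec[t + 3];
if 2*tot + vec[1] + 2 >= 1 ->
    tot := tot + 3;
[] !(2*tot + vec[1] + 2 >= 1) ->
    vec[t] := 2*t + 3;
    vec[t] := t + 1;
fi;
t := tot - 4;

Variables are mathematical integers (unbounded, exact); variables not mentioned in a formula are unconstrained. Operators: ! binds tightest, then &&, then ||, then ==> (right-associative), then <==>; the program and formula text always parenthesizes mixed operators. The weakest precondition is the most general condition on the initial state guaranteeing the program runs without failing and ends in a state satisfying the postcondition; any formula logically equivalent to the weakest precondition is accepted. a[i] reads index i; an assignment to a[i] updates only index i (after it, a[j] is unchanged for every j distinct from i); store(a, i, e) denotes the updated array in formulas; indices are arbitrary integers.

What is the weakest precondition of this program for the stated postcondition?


Working backward. After the program, 3*t == -6 must hold.
Before t := tot - 4: 3*tot == 6
Then branch requires 3*tot == -3; else branch requires 3*tot == 6.
Before the if: (vec[1] + 2*tot >= -1 ==> 3*tot == -3) && ((!(vec[1] + 2*tot >= -1)) ==> 3*tot == 6)
Before cnt := 2*vec[t + 3]: (vec[1] + 2*tot >= -1 ==> 3*tot == -3) && ((!(vec[1] + 2*tot >= -1)) ==> 3*tot == 6)
Answer: WP = (vec[1] + 2*tot >= -1 ==> 3*tot == -3) && ((!(vec[1] + 2*tot >= -1)) ==> 3*tot == 6)


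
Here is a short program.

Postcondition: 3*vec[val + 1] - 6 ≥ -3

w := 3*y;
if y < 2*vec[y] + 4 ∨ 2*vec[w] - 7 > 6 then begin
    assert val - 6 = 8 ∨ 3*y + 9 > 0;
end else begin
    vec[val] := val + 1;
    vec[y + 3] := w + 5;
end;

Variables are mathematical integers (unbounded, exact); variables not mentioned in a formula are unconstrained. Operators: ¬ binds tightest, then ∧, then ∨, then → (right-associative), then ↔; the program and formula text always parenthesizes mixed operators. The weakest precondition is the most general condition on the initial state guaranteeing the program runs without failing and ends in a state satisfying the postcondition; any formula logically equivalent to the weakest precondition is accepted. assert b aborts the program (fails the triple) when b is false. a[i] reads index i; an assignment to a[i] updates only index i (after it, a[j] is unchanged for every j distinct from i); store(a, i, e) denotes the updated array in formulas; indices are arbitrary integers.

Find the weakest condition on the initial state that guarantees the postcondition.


Working backward. After the program, the postcondition 3*vec[val + 1] - 6 ≥ -3 must hold; in canonical form it is 3*vec[val + 1] ≥ 3.
Then branch requires (val = 14 ∨ 3*y > -9) ∧ 3*vec[val + 1] ≥ 3; else branch requires 3*store(store(vec, val, val + 1), y + 3, w + 5)[val + 1] ≥ 3.
Before the if: ((y < 2*vec[y] + 4 ∨ 2*vec[w] > 13) → ((val = 14 ∨ 3*y > -9) ∧ 3*vec[val + 1] ≥ 3)) ∧ ((¬(y < 2*vec[y] + 4 ∨ 2*vec[w] > 13)) → 3*store(store(vec, val, val + 1), y + 3, w + 5)[val + 1] ≥ 3)
Before w := 3*y: ((y < 2*vec[y] + 4 ∨ 2*vec[3*y] > 13) → ((val = 14 ∨ 3*y > -9) ∧ 3*vec[val + 1] ≥ 3)) ∧ ((¬(y < 2*vec[y] + 4 ∨ 2*vec[3*y] > 13)) → 3*store(store(vec, val, val + 1), y + 3, 3*y + 5)[val + 1] ≥ 3)
Answer: WP = ((y < 2*vec[y] + 4 ∨ 2*vec[3*y] > 13) → ((val = 14 ∨ 3*y > -9) ∧ 3*vec[val + 1] ≥ 3)) ∧ ((¬(y < 2*vec[y] + 4 ∨ 2*vec[3*y] > 13)) → 3*store(store(vec, val, val + 1), y + 3, 3*y + 5)[val + 1] ≥ 3)


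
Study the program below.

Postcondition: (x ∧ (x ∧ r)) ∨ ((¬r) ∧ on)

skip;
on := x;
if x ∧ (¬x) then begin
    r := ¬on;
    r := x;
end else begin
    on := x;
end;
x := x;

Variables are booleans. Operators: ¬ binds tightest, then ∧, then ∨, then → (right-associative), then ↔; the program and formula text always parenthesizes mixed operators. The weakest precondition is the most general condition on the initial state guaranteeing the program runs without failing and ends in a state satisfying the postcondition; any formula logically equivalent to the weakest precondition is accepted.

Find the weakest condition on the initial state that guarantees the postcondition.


Working backward. After the program, the postcondition (x ∧ (x ∧ r)) ∨ ((¬r) ∧ on) must hold; in canonical form it is (x ∧ r) ∨ ((¬r) ∧ on).
Before x := x: (x ∧ r) ∨ ((¬r) ∧ on)
Then branch requires x ∨ ((¬x) ∧ on); else branch requires (x ∧ r) ∨ ((¬r) ∧ x).
Before the if: (x ∧ r) ∨ ((¬r) ∧ x)
Before on := x: (x ∧ r) ∨ ((¬r) ∧ x)
Before skip: (x ∧ r) ∨ ((¬r) ∧ x)
Answer: WP = (x ∧ r) ∨ ((¬r) ∧ x)


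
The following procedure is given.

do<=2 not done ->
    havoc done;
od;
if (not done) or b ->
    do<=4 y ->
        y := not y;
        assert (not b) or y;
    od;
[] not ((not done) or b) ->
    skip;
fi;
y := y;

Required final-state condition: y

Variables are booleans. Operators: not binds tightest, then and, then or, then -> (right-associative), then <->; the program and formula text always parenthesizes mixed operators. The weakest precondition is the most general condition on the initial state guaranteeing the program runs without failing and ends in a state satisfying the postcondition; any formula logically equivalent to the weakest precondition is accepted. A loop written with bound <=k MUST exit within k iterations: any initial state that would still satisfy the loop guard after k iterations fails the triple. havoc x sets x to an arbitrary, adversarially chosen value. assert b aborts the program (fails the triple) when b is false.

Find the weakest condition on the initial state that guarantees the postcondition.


Working backward. After the program, y must hold.
Before y := y: y
Then branch requires (y -> (((not b) or (not y)) and ((not y) -> (((not b) or y) and (y -> (((not b) or (not y)) and y and (y -> (not y)))) and ((not y) -> y))) and (y -> (not y)))) and ((not y) -> y); else branch requires y.
Before the if: (((not done) or b) -> ((y -> (((not b) or (not y)) and ((not y) -> (((not b) or y) and (y -> (((not b) or (not y)) and y and (y -> (not y)))) and ((not y) -> y))) and (y -> (not y)))) and ((not y) -> y))) and ((not ((not done) or b)) -> y)
Before the loop (bound <=2), unroll the exhaustion recursion (WP_0 = exit-now case; WP_j = one more guarded iteration, up to j = 2):
  WP_0: done and (((not done) or b) -> ((y -> (((not b) or (not y)) and ((not y) -> (((not b) or y) and (y -> (((not b) or (not y)) and y and (y -> (not y)))) and ((not y) -> y))) and (y -> (not y)))) and ((not y) -> y))) and ((not ((not done) or b)) -> y)
  WP_1: done and (done -> ((((not done) or b) -> ((y -> (((not b) or (not y)) and ((not y) -> (((not b) or y) and (y -> (((not b) or (not y)) and y and (y -> (not y)))) and ((not y) -> y))) and (y -> (not y)))) and ((not y) -> y))) and ((not ((not done) or b)) -> y)))
  WP_2: done and (done -> ((((not done) or b) -> ((y -> (((not b) or (not y)) and ((not y) -> (((not b) or y) and (y -> (((not b) or (not y)) and y and (y -> (not y)))) and ((not y) -> y))) and (y -> (not y)))) and ((not y) -> y))) and ((not ((not done) or b)) -> y)))
So before the loop: done and (done -> ((((not done) or b) -> ((y -> (((not b) or (not y)) and ((not y) -> (((not b) or y) and (y -> (((not b) or (not y)) and y and (y -> (not y)))) and ((not y) -> y))) and (y -> (not y)))) and ((not y) -> y))) and ((not ((not done) or b)) -> y)))
Answer: WP = done and (done -> ((((not done) or b) -> ((y -> (((not b) or (not y)) and ((not y) -> (((not b) or y) and (y -> (((not b) or (not y)) and y and (y -> (not y)))) and ((not y) -> y))) and (y -> (not y)))) and ((not y) -> y))) and ((not ((not done) or b)) -> y)))


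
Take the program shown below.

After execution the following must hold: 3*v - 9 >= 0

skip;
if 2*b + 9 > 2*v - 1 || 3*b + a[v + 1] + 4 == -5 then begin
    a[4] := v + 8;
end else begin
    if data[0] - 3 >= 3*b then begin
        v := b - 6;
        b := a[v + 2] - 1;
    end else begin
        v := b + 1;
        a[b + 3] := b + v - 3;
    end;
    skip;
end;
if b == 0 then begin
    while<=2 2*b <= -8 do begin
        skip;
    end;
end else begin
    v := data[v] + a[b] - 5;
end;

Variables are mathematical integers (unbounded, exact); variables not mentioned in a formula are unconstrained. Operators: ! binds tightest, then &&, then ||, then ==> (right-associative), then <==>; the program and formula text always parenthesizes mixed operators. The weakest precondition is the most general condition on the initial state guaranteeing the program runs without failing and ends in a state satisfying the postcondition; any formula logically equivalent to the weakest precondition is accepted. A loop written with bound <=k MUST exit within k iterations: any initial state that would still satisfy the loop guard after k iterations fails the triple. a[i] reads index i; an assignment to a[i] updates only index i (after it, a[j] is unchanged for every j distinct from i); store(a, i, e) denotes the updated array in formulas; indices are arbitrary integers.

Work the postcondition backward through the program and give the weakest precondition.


Working backward. After the program, the postcondition 3*v - 9 >= 0 must hold; in canonical form it is 3*v >= 9.
Then branch requires (2*b <= -8 ==> ((2*b <= -8 ==> ((!(2*b <= -8)) && 3*v >= 9)) && ((!(2*b <= -8)) ==> 3*v >= 9))) && ((!(2*b <= -8)) ==> 3*v >= 9); else branch requires 3*a[b] + 3*data[v] >= 24.
Before the if: (b == 0 ==> ((2*b <= -8 ==> ((2*b <= -8 ==> ((!(2*b <= -8)) && 3*v >= 9)) && ((!(2*b <= -8)) ==> 3*v >= 9))) && ((!(2*b <= -8)) ==> 3*v >= 9))) && ((!(b == 0)) ==> 3*a[b] + 3*data[v] >= 24)
Then branch requires (b == 0 ==> ((2*b <= -8 ==> ((2*b <= -8 ==> ((!(2*b <= -8)) && 3*v >= 9)) && ((!(2*b <= -8)) ==> 3*v >= 9))) && ((!(2*b <= -8)) ==> 3*v >= 9))) && ((!(b == 0)) ==> 3*data[v] + 3*store(a, 4, v + 8)[b] >= 24); else branch requires (data[0] >= 3*b + 3 ==> ((a[b - 4] == 1 ==> ((2*a[b - 4] <= -6 ==> ((2*a[b - 4] <= -6 ==> ((!(2*a[b - 4] <= -6)) && 3*b >= 27)) && ((!(2*a[b - 4] <= -6)) ==> 3*b >= 27))) && ((!(2*a[b - 4] <= -6)) ==> 3*b >= 27))) && ((!(a[b - 4] == 1)) ==> 3*a[a[b - 4] - 1] + 3*data[b - 6] >= 24))) && ((!(data[0] >= 3*b + 3)) ==> ((b == 0 ==> ((2*b <= -8 ==> ((2*b <= -8 ==> ((!(2*b <= -8)) && 3*b >= 6)) && ((!(2*b <= -8)) ==> 3*b >= 6))) && ((!(2*b <= -8)) ==> 3*b >= 6))) && ((!(b == 0)) ==> 3*data[b + 1] + 3*store(a, b + 3, 2*b - 2)[b] >= 24))).
Before the if: ((2*b > 2*v - 10 || a[v + 1] + 3*b == -9) ==> ((b == 0 ==> ((2*b <= -8 ==> ((2*b <= -8 ==> ((!(2*b <= -8)) && 3*v >= 9)) && ((!(2*b <= -8)) ==> 3*v >= 9))) && ((!(2*b <= -8)) ==> 3*v >= 9))) && ((!(b == 0)) ==> 3*data[v] + 3*store(a, 4, v + 8)[b] >= 24))) && ((!(2*b > 2*v - 10 || a[v + 1] + 3*b == -9)) ==> ((data[0] >= 3*b + 3 ==> ((a[b - 4] == 1 ==> ((2*a[b - 4] <= -6 ==> ((2*a[b - 4] <= -6 ==> ((!(2*a[b - 4] <= -6)) && 3*b >= 27)) && ((!(2*a[b - 4] <= -6)) ==> 3*b >= 27))) && ((!(2*a[b - 4] <= -6)) ==> 3*b >= 27))) && ((!(a[b - 4] == 1)) ==> 3*a[a[b - 4] - 1] + 3*data[b - 6] >= 24))) && ((!(data[0] >= 3*b + 3)) ==> ((b == 0 ==> ((2*b <= -8 ==> ((2*b <= -8 ==> ((!(2*b <= -8)) && 3*b >= 6)) && ((!(2*b <= -8)) ==> 3*b >= 6))) && ((!(2*b <= -8)) ==> 3*b >= 6))) && ((!(b == 0)) ==> 3*data[b + 1] + 3*store(a, b + 3, 2*b - 2)[b] >= 24)))))
Before skip: ((2*b > 2*v - 10 || a[v + 1] + 3*b == -9) ==> ((b == 0 ==> ((2*b <= -8 ==> ((2*b <= -8 ==> ((!(2*b <= -8)) && 3*v >= 9)) && ((!(2*b <= -8)) ==> 3*v >= 9))) && ((!(2*b <= -8)) ==> 3*v >= 9))) && ((!(b == 0)) ==> 3*data[v] + 3*store(a, 4, v + 8)[b] >= 24))) && ((!(2*b > 2*v - 10 || a[v + 1] + 3*b == -9)) ==> ((data[0] >= 3*b + 3 ==> ((a[b - 4] == 1 ==> ((2*a[b - 4] <= -6 ==> ((2*a[b - 4] <= -6 ==> ((!(2*a[b - 4] <= -6)) && 3*b >= 27)) && ((!(2*a[b - 4] <= -6)) ==> 3*b >= 27))) && ((!(2*a[b - 4] <= -6)) ==> 3*b >= 27))) && ((!(a[b - 4] == 1)) ==> 3*a[a[b - 4] - 1] + 3*data[b - 6] >= 24))) && ((!(data[0] >= 3*b + 3)) ==> ((b == 0 ==> ((2*b <= -8 ==> ((2*b <= -8 ==> ((!(2*b <= -8)) && 3*b >= 6)) && ((!(2*b <= -8)) ==> 3*b >= 6))) && ((!(2*b <= -8)) ==> 3*b >= 6))) && ((!(b == 0)) ==> 3*data[b + 1] + 3*store(a, b + 3, 2*b - 2)[b] >= 24)))))
Answer: WP = ((2*b > 2*v - 10 || a[v + 1] + 3*b == -9) ==> ((b == 0 ==> ((2*b <= -8 ==> ((2*b <= -8 ==> ((!(2*b <= -8)) && 3*v >= 9)) && ((!(2*b <= -8)) ==> 3*v >= 9))) && ((!(2*b <= -8)) ==> 3*v >= 9))) && ((!(b == 0)) ==> 3*data[v] + 3*store(a, 4, v + 8)[b] >= 24))) && ((!(2*b > 2*v - 10 || a[v + 1] + 3*b == -9)) ==> ((data[0] >= 3*b + 3 ==> ((a[b - 4] == 1 ==> ((2*a[b - 4] <= -6 ==> ((2*a[b - 4] <= -6 ==> ((!(2*a[b - 4] <= -6)) && 3*b >= 27)) && ((!(2*a[b - 4] <= -6)) ==> 3*b >= 27))) && ((!(2*a[b - 4] <= -6)) ==> 3*b >= 27))) && ((!(a[b - 4] == 1)) ==> 3*a[a[b - 4] - 1] + 3*data[b - 6] >= 24))) && ((!(data[0] >= 3*b + 3)) ==> ((b == 0 ==> ((2*b <= -8 ==> ((2*b <= -8 ==> ((!(2*b <= -8)) && 3*b >= 6)) && ((!(2*b <= -8)) ==> 3*b >= 6))) && ((!(2*b <= -8)) ==> 3*b >= 6))) && ((!(b == 0)) ==> 3*data[b + 1] + 3*store(a, b + 3, 2*b - 2)[b] >= 24)))))


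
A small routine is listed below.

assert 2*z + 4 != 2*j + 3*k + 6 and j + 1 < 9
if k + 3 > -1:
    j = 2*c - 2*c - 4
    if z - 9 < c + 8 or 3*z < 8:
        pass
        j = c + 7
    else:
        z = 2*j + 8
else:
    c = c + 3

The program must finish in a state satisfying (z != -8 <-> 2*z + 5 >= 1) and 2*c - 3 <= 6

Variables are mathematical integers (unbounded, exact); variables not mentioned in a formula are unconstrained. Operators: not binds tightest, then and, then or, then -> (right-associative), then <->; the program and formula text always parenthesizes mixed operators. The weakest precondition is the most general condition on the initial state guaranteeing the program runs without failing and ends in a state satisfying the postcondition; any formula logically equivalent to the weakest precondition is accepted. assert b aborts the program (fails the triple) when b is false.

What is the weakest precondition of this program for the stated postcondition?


Working backward. After the program, the postcondition (z != -8 <-> 2*z + 5 >= 1) and 2*c - 3 <= 6 must hold; in canonical form it is (z != -8 <-> 2*z >= -4) and 2*c <= 9.
Then branch requires ((z < c + 17 or 3*z < 8) -> ((z != -8 <-> 2*z >= -4) and 2*c <= 9)) and ((not (z < c + 17 or 3*z < 8)) -> 2*c <= 9); else branch requires (z != -8 <-> 2*z >= -4) and 2*c <= 3.
Before the if: (k > -4 -> (((z < c + 17 or 3*z < 8) -> ((z != -8 <-> 2*z >= -4) and 2*c <= 9)) and ((not (z < c + 17 or 3*z < 8)) -> 2*c <= 9))) and ((not (k > -4)) -> ((z != -8 <-> 2*z >= -4) and 2*c <= 3))
Before assert 2*z + 4 != 2*j + 3*k + 6 and j + 1 < 9: 2*z != 2*j + 3*k + 2 and j < 8 and (k > -4 -> (((z < c + 17 or 3*z < 8) -> ((z != -8 <-> 2*z >= -4) and 2*c <= 9)) and ((not (z < c + 17 or 3*z < 8)) -> 2*c <= 9))) and ((not (k > -4)) -> ((z != -8 <-> 2*z >= -4) and 2*c <= 3))
Answer: WP = 2*z != 2*j + 3*k + 2 and j < 8 and (k > -4 -> (((z < c + 17 or 3*z < 8) -> ((z != -8 <-> 2*z >= -4) and 2*c <= 9)) and ((not (z < c + 17 or 3*z < 8)) -> 2*c <= 9))) and ((not (k > -4)) -> ((z != -8 <-> 2*z >= -4) and 2*c <= 3))


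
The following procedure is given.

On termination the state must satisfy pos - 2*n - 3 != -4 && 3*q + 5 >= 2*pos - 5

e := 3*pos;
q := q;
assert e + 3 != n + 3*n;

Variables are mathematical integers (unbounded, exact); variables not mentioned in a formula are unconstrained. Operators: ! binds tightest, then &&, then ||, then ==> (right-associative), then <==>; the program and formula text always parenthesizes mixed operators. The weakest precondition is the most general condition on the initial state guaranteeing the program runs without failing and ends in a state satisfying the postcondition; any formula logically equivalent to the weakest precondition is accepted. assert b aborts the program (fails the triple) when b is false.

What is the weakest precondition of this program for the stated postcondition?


Working backward. After the program, the postcondition pos - 2*n - 3 != -4 && 3*q + 5 >= 2*pos - 5 must hold; in canonical form it is pos != 2*n - 1 && 3*q >= 2*pos - 10.
Before assert e + 3 != n + 3*n: e != 4*n - 3 && pos != 2*n - 1 && 3*q >= 2*pos - 10
Before q := q: e != 4*n - 3 && pos != 2*n - 1 && 3*q >= 2*pos - 10
Before e := 3*pos: 3*pos != 4*n - 3 && pos != 2*n - 1 && 3*q >= 2*pos - 10
Answer: WP = 3*pos != 4*n - 3 && pos != 2*n - 1 && 3*q >= 2*pos - 10


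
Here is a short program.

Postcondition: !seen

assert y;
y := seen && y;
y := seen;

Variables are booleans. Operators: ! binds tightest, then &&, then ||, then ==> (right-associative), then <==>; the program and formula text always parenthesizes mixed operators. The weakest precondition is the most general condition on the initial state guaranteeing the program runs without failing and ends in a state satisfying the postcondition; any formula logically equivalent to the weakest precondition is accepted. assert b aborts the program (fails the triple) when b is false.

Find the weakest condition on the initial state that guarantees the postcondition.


Working backward. After the program, !seen must hold.
Before y := seen: !seen
Before y := seen && y: !seen
Before assert y: y && (!seen)
Answer: WP = y && (!seen)


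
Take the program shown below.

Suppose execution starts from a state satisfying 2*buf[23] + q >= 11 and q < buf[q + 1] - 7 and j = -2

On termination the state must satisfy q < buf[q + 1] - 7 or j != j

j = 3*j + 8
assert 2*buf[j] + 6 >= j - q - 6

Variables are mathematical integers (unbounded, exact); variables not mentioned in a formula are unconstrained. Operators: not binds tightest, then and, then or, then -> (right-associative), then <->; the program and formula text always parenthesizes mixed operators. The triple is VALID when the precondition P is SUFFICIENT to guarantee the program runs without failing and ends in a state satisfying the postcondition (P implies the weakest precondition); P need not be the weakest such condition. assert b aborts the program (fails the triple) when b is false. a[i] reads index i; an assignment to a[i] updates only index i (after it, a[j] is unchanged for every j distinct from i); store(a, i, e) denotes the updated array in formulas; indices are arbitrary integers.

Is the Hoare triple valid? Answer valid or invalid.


Working backward. After the program, the postcondition q < buf[q + 1] - 7 or j != j must hold; in canonical form it is q < buf[q + 1] - 7.
Before assert 2*buf[j] + 6 >= j - q - 6: 2*buf[j] + q >= j - 12 and q < buf[q + 1] - 7
Before j := 3*j + 8: 2*buf[3*j + 8] + q >= 3*j - 4 and q < buf[q + 1] - 7
The weakest precondition is 2*buf[3*j + 8] + q >= 3*j - 4 and q < buf[q + 1] - 7.
Check whether 2*buf[23] + q >= 11 and q < buf[q + 1] - 7 and j = -2 implies it.
Countermodel: at the initial state buf = {[0] = 7, [2] = -5, [23] = 6, elsewhere 6}, j = -2, q = -1, the precondition holds but the weakest precondition fails.
Answer: invalid


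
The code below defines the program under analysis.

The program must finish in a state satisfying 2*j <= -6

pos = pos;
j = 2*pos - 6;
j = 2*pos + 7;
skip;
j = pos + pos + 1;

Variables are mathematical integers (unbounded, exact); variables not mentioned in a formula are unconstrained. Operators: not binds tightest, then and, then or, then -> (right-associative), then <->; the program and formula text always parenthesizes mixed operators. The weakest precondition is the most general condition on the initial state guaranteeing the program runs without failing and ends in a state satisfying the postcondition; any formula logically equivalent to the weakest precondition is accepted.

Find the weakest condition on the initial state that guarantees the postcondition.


Working backward. After the program, 2*j <= -6 must hold.
Before j := pos + pos + 1: 4*pos <= -8
Before skip: 4*pos <= -8
Before j := 2*pos + 7: 4*pos <= -8
Before j := 2*pos - 6: 4*pos <= -8
Before pos := pos: 4*pos <= -8
Answer: WP = 4*pos <= -8


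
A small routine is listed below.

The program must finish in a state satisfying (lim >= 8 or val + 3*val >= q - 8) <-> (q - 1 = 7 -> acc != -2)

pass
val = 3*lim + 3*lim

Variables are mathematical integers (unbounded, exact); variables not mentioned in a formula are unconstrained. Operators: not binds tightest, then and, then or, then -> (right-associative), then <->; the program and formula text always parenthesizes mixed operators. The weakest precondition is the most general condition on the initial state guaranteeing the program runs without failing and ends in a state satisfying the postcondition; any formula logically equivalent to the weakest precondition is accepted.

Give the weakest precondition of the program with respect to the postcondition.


Working backward. After the program, the postcondition (lim >= 8 or val + 3*val >= q - 8) <-> (q - 1 = 7 -> acc != -2) must hold; in canonical form it is (lim >= 8 or 4*val >= q - 8) <-> (q = 8 -> acc != -2).
Before val := 3*lim + 3*lim: (lim >= 8 or 24*lim >= q - 8) <-> (q = 8 -> acc != -2)
Before skip: (lim >= 8 or 24*lim >= q - 8) <-> (q = 8 -> acc != -2)
Answer: WP = (lim >= 8 or 24*lim >= q - 8) <-> (q = 8 -> acc != -2)


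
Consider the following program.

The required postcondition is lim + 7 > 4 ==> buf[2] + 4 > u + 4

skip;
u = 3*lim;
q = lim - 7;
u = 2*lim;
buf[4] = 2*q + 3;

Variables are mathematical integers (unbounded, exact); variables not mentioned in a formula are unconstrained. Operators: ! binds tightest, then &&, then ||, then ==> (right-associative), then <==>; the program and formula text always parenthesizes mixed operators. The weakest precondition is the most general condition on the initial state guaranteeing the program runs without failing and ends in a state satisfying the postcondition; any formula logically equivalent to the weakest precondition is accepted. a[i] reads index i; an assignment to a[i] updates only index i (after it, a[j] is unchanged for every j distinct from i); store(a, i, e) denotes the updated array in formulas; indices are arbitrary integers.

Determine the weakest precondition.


Working backward. After the program, the postcondition lim + 7 > 4 ==> buf[2] + 4 > u + 4 must hold; in canonical form it is lim > -3 ==> buf[2] > u.
Before buf[4] := 2*q + 3: lim > -3 ==> buf[2] > u
Before u := 2*lim: lim > -3 ==> buf[2] > 2*lim
Before q := lim - 7: lim > -3 ==> buf[2] > 2*lim
Before u := 3*lim: lim > -3 ==> buf[2] > 2*lim
Before skip: lim > -3 ==> buf[2] > 2*lim
Answer: WP = lim > -3 ==> buf[2] > 2*lim


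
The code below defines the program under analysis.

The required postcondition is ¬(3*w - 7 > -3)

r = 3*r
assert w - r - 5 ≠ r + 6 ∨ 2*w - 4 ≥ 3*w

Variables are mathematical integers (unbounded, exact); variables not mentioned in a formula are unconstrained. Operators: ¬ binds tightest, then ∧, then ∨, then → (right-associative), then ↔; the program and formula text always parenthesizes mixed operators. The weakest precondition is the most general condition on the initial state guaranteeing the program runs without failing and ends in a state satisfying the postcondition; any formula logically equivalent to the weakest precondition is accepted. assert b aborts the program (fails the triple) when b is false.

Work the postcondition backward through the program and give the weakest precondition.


Working backward. After the program, the postcondition ¬(3*w - 7 > -3) must hold; in canonical form it is ¬(3*w > 4).
Before assert w - r - 5 ≠ r + 6 ∨ 2*w - 4 ≥ 3*w: (w ≠ 2*r + 11 ∨ w ≤ -4) ∧ (¬(3*w > 4))
Before r := 3*r: (w ≠ 6*r + 11 ∨ w ≤ -4) ∧ (¬(3*w > 4))
Answer: WP = (w ≠ 6*r + 11 ∨ w ≤ -4) ∧ (¬(3*w > 4))


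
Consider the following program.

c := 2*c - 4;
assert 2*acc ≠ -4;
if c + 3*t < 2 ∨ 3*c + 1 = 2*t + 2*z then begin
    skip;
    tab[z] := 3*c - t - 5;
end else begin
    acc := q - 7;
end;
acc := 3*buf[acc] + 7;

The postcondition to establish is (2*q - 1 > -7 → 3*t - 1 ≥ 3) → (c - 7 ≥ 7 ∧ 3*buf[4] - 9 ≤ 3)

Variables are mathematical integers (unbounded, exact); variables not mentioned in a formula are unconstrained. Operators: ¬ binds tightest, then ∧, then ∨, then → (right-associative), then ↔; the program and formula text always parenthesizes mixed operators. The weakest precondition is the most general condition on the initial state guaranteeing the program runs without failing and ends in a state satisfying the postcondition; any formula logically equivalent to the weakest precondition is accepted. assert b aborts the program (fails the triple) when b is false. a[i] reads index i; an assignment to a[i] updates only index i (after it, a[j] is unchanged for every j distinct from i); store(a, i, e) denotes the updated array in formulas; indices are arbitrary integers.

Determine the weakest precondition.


Working backward. After the program, the postcondition (2*q - 1 > -7 → 3*t - 1 ≥ 3) → (c - 7 ≥ 7 ∧ 3*buf[4] - 9 ≤ 3) must hold; in canonical form it is (2*q > -6 → 3*t ≥ 4) → (c ≥ 14 ∧ 3*buf[4] ≤ 12).
Before acc := 3*buf[acc] + 7: (2*q > -6 → 3*t ≥ 4) → (c ≥ 14 ∧ 3*buf[4] ≤ 12)
Then branch requires (2*q > -6 → 3*t ≥ 4) → (c ≥ 14 ∧ 3*buf[4] ≤ 12); else branch requires (2*q > -6 → 3*t ≥ 4) → (c ≥ 14 ∧ 3*buf[4] ≤ 12).
Before the if: ((c + 3*t < 2 ∨ 3*c = 2*t + 2*z - 1) → ((2*q > -6 → 3*t ≥ 4) → (c ≥ 14 ∧ 3*buf[4] ≤ 12))) ∧ ((¬(c + 3*t < 2 ∨ 3*c = 2*t + 2*z - 1)) → ((2*q > -6 → 3*t ≥ 4) → (c ≥ 14 ∧ 3*buf[4] ≤ 12)))
Before assert 2*acc ≠ -4: 2*acc ≠ -4 ∧ ((c + 3*t < 2 ∨ 3*c = 2*t + 2*z - 1) → ((2*q > -6 → 3*t ≥ 4) → (c ≥ 14 ∧ 3*buf[4] ≤ 12))) ∧ ((¬(c + 3*t < 2 ∨ 3*c = 2*t + 2*z - 1)) → ((2*q > -6 → 3*t ≥ 4) → (c ≥ 14 ∧ 3*buf[4] ≤ 12)))
Before c := 2*c - 4: 2*acc ≠ -4 ∧ ((2*c + 3*t < 6 ∨ 6*c = 2*t + 2*z + 11) → ((2*q > -6 → 3*t ≥ 4) → (2*c ≥ 18 ∧ 3*buf[4] ≤ 12))) ∧ ((¬(2*c + 3*t < 6 ∨ 6*c = 2*t + 2*z + 11)) → ((2*q > -6 → 3*t ≥ 4) → (2*c ≥ 18 ∧ 3*buf[4] ≤ 12)))
Answer: WP = 2*acc ≠ -4 ∧ ((2*c + 3*t < 6 ∨ 6*c = 2*t + 2*z + 11) → ((2*q > -6 → 3*t ≥ 4) → (2*c ≥ 18 ∧ 3*buf[4] ≤ 12))) ∧ ((¬(2*c + 3*t < 6 ∨ 6*c = 2*t + 2*z + 11)) → ((2*q > -6 → 3*t ≥ 4) → (2*c ≥ 18 ∧ 3*buf[4] ≤ 12)))
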